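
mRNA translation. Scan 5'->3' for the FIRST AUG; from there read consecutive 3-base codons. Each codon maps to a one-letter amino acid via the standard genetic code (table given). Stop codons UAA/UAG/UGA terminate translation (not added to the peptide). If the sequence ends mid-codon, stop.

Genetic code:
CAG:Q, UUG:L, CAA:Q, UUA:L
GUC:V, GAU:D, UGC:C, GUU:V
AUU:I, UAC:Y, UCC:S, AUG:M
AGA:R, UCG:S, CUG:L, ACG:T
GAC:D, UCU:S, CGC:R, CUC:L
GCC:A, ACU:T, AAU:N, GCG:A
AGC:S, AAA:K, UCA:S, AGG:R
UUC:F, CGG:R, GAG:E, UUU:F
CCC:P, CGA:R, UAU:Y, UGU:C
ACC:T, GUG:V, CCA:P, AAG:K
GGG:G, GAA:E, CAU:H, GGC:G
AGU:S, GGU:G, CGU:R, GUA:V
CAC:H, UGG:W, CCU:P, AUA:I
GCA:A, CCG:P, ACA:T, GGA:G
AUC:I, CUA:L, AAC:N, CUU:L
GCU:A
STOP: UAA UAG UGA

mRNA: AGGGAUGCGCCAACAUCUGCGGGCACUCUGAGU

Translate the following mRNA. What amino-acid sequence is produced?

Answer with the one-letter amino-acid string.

Answer: MRQHLRAL

Derivation:
start AUG at pos 4
pos 4: AUG -> M; peptide=M
pos 7: CGC -> R; peptide=MR
pos 10: CAA -> Q; peptide=MRQ
pos 13: CAU -> H; peptide=MRQH
pos 16: CUG -> L; peptide=MRQHL
pos 19: CGG -> R; peptide=MRQHLR
pos 22: GCA -> A; peptide=MRQHLRA
pos 25: CUC -> L; peptide=MRQHLRAL
pos 28: UGA -> STOP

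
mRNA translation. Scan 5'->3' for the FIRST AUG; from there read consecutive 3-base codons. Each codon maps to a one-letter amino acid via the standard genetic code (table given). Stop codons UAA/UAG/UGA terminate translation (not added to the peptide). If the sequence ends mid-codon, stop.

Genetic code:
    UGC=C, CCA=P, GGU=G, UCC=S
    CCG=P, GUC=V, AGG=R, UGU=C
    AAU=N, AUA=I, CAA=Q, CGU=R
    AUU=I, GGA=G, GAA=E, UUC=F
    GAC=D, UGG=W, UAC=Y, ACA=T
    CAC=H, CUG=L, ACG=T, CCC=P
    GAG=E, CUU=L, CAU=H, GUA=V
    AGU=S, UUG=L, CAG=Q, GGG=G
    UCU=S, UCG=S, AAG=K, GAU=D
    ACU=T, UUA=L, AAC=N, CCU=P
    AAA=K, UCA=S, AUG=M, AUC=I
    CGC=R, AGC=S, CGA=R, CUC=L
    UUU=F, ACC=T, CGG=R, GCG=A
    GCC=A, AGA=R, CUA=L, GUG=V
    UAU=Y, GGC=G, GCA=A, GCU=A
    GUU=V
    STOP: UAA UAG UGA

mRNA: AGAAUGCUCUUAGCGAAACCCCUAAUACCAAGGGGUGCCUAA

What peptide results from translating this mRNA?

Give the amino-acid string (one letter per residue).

start AUG at pos 3
pos 3: AUG -> M; peptide=M
pos 6: CUC -> L; peptide=ML
pos 9: UUA -> L; peptide=MLL
pos 12: GCG -> A; peptide=MLLA
pos 15: AAA -> K; peptide=MLLAK
pos 18: CCC -> P; peptide=MLLAKP
pos 21: CUA -> L; peptide=MLLAKPL
pos 24: AUA -> I; peptide=MLLAKPLI
pos 27: CCA -> P; peptide=MLLAKPLIP
pos 30: AGG -> R; peptide=MLLAKPLIPR
pos 33: GGU -> G; peptide=MLLAKPLIPRG
pos 36: GCC -> A; peptide=MLLAKPLIPRGA
pos 39: UAA -> STOP

Answer: MLLAKPLIPRGA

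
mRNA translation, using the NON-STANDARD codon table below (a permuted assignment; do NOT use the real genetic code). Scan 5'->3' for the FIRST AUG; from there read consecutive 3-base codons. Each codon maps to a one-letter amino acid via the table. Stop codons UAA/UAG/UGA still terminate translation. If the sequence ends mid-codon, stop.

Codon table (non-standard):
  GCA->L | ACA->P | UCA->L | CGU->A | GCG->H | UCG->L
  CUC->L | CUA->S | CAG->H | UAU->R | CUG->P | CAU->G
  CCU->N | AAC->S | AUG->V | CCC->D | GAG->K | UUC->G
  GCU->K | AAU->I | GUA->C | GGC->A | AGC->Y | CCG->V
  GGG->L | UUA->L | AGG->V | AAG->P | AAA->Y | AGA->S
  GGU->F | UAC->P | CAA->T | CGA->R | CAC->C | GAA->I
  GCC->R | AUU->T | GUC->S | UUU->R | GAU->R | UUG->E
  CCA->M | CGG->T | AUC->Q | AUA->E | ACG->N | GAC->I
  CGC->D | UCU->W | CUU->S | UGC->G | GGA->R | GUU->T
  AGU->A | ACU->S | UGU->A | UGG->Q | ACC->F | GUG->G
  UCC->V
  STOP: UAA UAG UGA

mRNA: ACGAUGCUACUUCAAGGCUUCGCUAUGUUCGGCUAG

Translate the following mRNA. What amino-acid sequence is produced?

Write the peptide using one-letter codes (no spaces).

Answer: VSSTAGKVGA

Derivation:
start AUG at pos 3
pos 3: AUG -> V; peptide=V
pos 6: CUA -> S; peptide=VS
pos 9: CUU -> S; peptide=VSS
pos 12: CAA -> T; peptide=VSST
pos 15: GGC -> A; peptide=VSSTA
pos 18: UUC -> G; peptide=VSSTAG
pos 21: GCU -> K; peptide=VSSTAGK
pos 24: AUG -> V; peptide=VSSTAGKV
pos 27: UUC -> G; peptide=VSSTAGKVG
pos 30: GGC -> A; peptide=VSSTAGKVGA
pos 33: UAG -> STOP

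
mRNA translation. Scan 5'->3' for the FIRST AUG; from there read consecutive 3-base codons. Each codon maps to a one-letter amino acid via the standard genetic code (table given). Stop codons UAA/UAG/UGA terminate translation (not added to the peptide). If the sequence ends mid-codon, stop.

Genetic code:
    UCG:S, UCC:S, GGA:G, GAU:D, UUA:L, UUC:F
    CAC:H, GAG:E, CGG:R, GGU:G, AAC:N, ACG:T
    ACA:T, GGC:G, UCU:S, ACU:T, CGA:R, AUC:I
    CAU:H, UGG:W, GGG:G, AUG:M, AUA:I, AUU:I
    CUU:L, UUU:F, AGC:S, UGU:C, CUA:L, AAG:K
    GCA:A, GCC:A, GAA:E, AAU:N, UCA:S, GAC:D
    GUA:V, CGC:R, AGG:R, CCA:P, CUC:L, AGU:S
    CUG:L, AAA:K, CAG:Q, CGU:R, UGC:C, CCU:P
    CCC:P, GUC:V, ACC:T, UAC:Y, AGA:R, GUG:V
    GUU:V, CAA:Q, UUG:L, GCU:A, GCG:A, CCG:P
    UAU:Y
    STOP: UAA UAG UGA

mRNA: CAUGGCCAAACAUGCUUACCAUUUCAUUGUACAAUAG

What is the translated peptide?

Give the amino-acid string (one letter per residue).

Answer: MAKHAYHFIVQ

Derivation:
start AUG at pos 1
pos 1: AUG -> M; peptide=M
pos 4: GCC -> A; peptide=MA
pos 7: AAA -> K; peptide=MAK
pos 10: CAU -> H; peptide=MAKH
pos 13: GCU -> A; peptide=MAKHA
pos 16: UAC -> Y; peptide=MAKHAY
pos 19: CAU -> H; peptide=MAKHAYH
pos 22: UUC -> F; peptide=MAKHAYHF
pos 25: AUU -> I; peptide=MAKHAYHFI
pos 28: GUA -> V; peptide=MAKHAYHFIV
pos 31: CAA -> Q; peptide=MAKHAYHFIVQ
pos 34: UAG -> STOP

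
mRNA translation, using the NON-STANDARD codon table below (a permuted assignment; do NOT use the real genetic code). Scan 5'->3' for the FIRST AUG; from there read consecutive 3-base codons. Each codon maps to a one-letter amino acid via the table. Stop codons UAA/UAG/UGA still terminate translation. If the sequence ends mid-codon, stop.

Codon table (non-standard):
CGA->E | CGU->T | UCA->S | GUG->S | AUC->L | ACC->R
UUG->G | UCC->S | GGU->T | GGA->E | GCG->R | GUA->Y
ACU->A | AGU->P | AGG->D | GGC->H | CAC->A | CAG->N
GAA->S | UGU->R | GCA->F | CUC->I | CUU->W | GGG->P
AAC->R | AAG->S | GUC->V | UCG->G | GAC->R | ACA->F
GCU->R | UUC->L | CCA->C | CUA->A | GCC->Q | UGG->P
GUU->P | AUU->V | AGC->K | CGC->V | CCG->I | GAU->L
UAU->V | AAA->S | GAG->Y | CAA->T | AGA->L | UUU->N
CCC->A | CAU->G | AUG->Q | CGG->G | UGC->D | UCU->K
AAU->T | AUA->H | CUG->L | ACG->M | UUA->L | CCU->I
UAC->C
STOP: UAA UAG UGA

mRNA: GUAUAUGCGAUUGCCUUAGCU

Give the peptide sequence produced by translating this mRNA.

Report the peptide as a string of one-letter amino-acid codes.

Answer: QEGI

Derivation:
start AUG at pos 4
pos 4: AUG -> Q; peptide=Q
pos 7: CGA -> E; peptide=QE
pos 10: UUG -> G; peptide=QEG
pos 13: CCU -> I; peptide=QEGI
pos 16: UAG -> STOP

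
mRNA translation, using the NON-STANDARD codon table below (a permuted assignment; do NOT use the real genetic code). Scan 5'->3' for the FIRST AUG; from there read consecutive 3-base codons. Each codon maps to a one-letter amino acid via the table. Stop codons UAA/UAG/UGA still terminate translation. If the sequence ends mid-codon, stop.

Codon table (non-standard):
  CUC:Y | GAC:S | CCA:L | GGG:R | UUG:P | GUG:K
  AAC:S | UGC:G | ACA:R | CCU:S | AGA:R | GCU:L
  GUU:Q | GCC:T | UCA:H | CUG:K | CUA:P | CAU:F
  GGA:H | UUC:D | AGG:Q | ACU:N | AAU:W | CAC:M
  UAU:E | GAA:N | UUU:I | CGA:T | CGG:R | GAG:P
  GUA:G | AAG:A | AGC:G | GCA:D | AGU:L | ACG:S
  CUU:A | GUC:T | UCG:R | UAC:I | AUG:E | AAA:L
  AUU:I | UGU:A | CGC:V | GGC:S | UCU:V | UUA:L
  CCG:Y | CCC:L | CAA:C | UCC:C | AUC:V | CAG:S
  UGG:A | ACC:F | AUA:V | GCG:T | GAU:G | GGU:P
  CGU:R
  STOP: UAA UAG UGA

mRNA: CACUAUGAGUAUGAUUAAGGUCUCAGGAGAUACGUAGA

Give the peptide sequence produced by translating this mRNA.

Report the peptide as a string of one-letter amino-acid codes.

start AUG at pos 4
pos 4: AUG -> E; peptide=E
pos 7: AGU -> L; peptide=EL
pos 10: AUG -> E; peptide=ELE
pos 13: AUU -> I; peptide=ELEI
pos 16: AAG -> A; peptide=ELEIA
pos 19: GUC -> T; peptide=ELEIAT
pos 22: UCA -> H; peptide=ELEIATH
pos 25: GGA -> H; peptide=ELEIATHH
pos 28: GAU -> G; peptide=ELEIATHHG
pos 31: ACG -> S; peptide=ELEIATHHGS
pos 34: UAG -> STOP

Answer: ELEIATHHGS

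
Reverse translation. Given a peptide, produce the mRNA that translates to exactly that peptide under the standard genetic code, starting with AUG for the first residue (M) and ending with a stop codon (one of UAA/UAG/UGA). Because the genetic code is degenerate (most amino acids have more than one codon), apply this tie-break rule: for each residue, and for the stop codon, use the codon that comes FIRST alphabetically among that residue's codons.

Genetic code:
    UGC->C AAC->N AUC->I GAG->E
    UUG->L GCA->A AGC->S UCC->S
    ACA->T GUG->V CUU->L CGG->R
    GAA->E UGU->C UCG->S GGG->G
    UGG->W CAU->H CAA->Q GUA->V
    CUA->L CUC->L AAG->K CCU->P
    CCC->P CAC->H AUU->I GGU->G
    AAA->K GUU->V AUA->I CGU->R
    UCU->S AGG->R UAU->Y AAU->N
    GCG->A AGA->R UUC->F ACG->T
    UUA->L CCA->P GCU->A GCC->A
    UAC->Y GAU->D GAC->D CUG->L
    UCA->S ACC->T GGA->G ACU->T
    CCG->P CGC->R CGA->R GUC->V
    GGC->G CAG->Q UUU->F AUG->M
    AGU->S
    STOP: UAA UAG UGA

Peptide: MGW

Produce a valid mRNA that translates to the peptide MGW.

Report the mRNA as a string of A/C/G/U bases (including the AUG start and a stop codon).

residue 1: M -> AUG (start codon)
residue 2: G codons sorted = GGA,GGC,GGG,GGU -> pick first = GGA
residue 3: W -> UGG (only codon)
terminator: stop codons sorted = UAA,UAG,UGA -> pick first = UAA

Answer: mRNA: AUGGGAUGGUAA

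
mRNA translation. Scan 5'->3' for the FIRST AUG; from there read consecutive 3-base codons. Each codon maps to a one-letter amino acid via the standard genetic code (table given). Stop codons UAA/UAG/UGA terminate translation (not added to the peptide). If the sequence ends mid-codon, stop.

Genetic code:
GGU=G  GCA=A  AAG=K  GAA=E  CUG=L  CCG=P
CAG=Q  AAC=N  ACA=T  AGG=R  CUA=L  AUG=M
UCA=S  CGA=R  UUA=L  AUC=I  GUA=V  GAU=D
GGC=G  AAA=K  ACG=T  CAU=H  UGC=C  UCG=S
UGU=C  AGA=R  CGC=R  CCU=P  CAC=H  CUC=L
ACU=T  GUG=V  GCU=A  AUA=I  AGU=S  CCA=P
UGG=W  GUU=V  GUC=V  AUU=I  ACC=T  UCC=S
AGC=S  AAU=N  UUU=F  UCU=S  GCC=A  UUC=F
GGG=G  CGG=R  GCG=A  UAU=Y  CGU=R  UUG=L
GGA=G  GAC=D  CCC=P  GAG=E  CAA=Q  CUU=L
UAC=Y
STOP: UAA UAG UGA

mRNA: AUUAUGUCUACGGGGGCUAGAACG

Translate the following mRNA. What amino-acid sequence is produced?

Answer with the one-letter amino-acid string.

Answer: MSTGART

Derivation:
start AUG at pos 3
pos 3: AUG -> M; peptide=M
pos 6: UCU -> S; peptide=MS
pos 9: ACG -> T; peptide=MST
pos 12: GGG -> G; peptide=MSTG
pos 15: GCU -> A; peptide=MSTGA
pos 18: AGA -> R; peptide=MSTGAR
pos 21: ACG -> T; peptide=MSTGART
pos 24: only 0 nt remain (<3), stop (end of mRNA)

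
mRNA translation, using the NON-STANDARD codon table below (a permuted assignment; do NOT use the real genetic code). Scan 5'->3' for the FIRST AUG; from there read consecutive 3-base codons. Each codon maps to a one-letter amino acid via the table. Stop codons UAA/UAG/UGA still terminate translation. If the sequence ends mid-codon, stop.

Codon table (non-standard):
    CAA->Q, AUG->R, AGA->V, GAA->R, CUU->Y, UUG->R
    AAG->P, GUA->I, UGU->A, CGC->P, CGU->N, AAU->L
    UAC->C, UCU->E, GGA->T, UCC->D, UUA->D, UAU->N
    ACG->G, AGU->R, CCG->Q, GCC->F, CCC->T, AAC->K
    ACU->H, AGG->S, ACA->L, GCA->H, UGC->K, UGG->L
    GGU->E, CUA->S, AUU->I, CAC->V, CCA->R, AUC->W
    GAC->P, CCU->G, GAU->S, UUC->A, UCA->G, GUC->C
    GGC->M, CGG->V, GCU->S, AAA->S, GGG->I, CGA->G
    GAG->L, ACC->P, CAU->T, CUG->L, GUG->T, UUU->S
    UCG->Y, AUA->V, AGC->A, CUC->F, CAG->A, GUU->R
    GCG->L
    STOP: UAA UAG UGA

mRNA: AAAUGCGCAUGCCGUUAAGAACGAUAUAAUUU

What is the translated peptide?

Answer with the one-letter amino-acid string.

start AUG at pos 2
pos 2: AUG -> R; peptide=R
pos 5: CGC -> P; peptide=RP
pos 8: AUG -> R; peptide=RPR
pos 11: CCG -> Q; peptide=RPRQ
pos 14: UUA -> D; peptide=RPRQD
pos 17: AGA -> V; peptide=RPRQDV
pos 20: ACG -> G; peptide=RPRQDVG
pos 23: AUA -> V; peptide=RPRQDVGV
pos 26: UAA -> STOP

Answer: RPRQDVGV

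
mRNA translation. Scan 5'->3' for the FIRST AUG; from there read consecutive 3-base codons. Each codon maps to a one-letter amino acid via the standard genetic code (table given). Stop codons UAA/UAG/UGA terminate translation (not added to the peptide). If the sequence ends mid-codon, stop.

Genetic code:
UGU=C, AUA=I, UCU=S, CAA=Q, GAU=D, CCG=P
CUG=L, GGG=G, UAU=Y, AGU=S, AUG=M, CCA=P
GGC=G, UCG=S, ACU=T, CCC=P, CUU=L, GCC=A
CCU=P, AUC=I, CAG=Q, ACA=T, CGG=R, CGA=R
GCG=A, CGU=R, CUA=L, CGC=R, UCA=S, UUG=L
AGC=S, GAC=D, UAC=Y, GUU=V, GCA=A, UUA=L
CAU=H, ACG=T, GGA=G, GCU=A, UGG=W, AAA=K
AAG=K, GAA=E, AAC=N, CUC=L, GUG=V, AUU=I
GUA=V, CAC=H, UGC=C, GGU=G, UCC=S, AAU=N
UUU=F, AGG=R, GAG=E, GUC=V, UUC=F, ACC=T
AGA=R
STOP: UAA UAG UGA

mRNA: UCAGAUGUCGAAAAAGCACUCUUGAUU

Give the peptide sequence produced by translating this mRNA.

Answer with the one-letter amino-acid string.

start AUG at pos 4
pos 4: AUG -> M; peptide=M
pos 7: UCG -> S; peptide=MS
pos 10: AAA -> K; peptide=MSK
pos 13: AAG -> K; peptide=MSKK
pos 16: CAC -> H; peptide=MSKKH
pos 19: UCU -> S; peptide=MSKKHS
pos 22: UGA -> STOP

Answer: MSKKHS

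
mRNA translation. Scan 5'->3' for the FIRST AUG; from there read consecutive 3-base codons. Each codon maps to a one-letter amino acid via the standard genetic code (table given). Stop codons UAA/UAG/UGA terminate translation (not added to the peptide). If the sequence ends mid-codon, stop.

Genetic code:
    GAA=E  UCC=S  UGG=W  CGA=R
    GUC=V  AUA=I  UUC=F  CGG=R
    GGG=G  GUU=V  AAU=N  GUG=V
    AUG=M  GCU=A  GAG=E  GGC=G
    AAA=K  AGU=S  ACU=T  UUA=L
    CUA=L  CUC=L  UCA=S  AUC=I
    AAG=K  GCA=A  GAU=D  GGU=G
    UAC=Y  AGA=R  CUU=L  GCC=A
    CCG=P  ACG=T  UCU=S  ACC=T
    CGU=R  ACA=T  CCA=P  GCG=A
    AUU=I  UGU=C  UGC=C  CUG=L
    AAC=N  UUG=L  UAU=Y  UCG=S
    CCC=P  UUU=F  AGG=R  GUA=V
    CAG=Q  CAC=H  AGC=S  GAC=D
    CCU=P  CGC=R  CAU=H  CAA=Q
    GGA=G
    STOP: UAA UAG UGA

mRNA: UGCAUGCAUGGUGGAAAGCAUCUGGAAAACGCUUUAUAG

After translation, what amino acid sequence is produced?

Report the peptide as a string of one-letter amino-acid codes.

Answer: MHGGKHLENAL

Derivation:
start AUG at pos 3
pos 3: AUG -> M; peptide=M
pos 6: CAU -> H; peptide=MH
pos 9: GGU -> G; peptide=MHG
pos 12: GGA -> G; peptide=MHGG
pos 15: AAG -> K; peptide=MHGGK
pos 18: CAU -> H; peptide=MHGGKH
pos 21: CUG -> L; peptide=MHGGKHL
pos 24: GAA -> E; peptide=MHGGKHLE
pos 27: AAC -> N; peptide=MHGGKHLEN
pos 30: GCU -> A; peptide=MHGGKHLENA
pos 33: UUA -> L; peptide=MHGGKHLENAL
pos 36: UAG -> STOP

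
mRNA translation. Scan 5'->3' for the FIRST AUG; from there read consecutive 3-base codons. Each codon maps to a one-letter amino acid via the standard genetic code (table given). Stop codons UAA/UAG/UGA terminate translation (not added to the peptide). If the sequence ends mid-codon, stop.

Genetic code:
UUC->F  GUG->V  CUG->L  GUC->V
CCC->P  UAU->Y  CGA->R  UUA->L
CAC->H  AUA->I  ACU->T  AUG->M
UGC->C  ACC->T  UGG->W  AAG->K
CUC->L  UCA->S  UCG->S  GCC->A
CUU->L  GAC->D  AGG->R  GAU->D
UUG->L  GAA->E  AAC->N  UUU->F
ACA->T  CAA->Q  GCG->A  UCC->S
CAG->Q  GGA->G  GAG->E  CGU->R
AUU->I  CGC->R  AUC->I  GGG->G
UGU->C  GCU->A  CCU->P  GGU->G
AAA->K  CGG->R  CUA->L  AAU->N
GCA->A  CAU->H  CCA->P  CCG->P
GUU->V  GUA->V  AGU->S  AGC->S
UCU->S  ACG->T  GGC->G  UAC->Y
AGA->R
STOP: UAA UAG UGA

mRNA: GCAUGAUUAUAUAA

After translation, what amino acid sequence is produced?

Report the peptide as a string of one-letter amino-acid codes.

Answer: MII

Derivation:
start AUG at pos 2
pos 2: AUG -> M; peptide=M
pos 5: AUU -> I; peptide=MI
pos 8: AUA -> I; peptide=MII
pos 11: UAA -> STOP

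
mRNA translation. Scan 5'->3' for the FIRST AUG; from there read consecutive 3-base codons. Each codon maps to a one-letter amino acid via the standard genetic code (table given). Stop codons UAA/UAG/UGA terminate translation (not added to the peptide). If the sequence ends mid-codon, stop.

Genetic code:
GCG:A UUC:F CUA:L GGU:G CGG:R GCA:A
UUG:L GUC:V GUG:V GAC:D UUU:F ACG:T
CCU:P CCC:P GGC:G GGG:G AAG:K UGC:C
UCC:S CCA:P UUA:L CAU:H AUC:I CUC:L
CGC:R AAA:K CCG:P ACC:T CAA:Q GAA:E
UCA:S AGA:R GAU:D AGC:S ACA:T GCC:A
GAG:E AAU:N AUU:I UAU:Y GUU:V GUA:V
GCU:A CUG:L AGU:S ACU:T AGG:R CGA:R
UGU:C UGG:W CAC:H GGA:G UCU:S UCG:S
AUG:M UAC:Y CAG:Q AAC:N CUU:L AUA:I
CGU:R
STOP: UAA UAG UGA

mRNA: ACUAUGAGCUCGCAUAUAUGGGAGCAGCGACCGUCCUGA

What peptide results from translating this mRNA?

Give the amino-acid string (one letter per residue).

start AUG at pos 3
pos 3: AUG -> M; peptide=M
pos 6: AGC -> S; peptide=MS
pos 9: UCG -> S; peptide=MSS
pos 12: CAU -> H; peptide=MSSH
pos 15: AUA -> I; peptide=MSSHI
pos 18: UGG -> W; peptide=MSSHIW
pos 21: GAG -> E; peptide=MSSHIWE
pos 24: CAG -> Q; peptide=MSSHIWEQ
pos 27: CGA -> R; peptide=MSSHIWEQR
pos 30: CCG -> P; peptide=MSSHIWEQRP
pos 33: UCC -> S; peptide=MSSHIWEQRPS
pos 36: UGA -> STOP

Answer: MSSHIWEQRPS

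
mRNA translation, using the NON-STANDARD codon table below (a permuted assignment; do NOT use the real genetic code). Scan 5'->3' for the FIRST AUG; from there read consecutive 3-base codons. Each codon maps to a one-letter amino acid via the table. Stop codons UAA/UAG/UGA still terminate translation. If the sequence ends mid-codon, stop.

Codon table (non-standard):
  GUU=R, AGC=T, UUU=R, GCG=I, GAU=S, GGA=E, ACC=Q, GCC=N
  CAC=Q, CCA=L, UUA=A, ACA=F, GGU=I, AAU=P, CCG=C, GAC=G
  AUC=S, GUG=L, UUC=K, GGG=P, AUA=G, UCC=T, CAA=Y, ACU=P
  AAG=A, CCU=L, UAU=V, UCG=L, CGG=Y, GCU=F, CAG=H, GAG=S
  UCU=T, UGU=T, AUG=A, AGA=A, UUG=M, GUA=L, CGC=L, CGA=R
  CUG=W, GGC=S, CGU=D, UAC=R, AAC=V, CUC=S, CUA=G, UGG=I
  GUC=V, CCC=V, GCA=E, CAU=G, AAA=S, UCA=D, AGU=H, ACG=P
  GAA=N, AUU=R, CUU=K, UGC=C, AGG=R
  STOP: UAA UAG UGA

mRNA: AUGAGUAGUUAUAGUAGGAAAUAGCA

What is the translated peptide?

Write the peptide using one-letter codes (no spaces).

Answer: AHHVHRS

Derivation:
start AUG at pos 0
pos 0: AUG -> A; peptide=A
pos 3: AGU -> H; peptide=AH
pos 6: AGU -> H; peptide=AHH
pos 9: UAU -> V; peptide=AHHV
pos 12: AGU -> H; peptide=AHHVH
pos 15: AGG -> R; peptide=AHHVHR
pos 18: AAA -> S; peptide=AHHVHRS
pos 21: UAG -> STOP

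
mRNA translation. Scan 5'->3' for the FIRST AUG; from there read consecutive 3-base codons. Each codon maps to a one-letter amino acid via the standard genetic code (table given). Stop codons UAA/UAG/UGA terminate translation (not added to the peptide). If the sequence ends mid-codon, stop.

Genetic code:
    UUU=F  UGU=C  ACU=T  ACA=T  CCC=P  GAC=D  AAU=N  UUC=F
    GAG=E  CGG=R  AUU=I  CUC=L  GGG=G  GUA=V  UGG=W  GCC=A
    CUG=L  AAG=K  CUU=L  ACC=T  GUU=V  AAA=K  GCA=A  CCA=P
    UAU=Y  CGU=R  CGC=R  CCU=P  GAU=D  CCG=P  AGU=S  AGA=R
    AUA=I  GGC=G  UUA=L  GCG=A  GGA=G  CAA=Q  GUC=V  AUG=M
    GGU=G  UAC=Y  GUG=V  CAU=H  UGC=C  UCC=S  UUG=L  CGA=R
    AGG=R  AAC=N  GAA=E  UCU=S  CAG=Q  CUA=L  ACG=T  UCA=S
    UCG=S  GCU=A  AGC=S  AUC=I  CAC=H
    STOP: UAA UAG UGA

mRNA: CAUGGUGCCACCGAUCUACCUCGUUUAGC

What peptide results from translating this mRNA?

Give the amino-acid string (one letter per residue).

start AUG at pos 1
pos 1: AUG -> M; peptide=M
pos 4: GUG -> V; peptide=MV
pos 7: CCA -> P; peptide=MVP
pos 10: CCG -> P; peptide=MVPP
pos 13: AUC -> I; peptide=MVPPI
pos 16: UAC -> Y; peptide=MVPPIY
pos 19: CUC -> L; peptide=MVPPIYL
pos 22: GUU -> V; peptide=MVPPIYLV
pos 25: UAG -> STOP

Answer: MVPPIYLV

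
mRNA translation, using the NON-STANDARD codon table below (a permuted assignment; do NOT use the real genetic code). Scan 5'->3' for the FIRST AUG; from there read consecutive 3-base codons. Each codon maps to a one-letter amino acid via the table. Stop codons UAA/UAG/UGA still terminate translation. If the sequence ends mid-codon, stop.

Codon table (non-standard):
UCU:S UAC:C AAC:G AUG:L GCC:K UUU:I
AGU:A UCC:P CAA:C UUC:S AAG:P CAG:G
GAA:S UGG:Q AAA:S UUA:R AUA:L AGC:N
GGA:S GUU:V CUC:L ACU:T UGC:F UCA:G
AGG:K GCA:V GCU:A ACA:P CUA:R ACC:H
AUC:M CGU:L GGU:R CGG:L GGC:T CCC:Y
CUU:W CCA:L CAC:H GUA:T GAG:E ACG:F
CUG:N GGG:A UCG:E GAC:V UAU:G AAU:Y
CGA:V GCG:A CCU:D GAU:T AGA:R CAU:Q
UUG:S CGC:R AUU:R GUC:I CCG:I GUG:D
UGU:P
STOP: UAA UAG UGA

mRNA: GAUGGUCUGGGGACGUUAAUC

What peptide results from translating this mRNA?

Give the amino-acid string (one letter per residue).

Answer: LIQSL

Derivation:
start AUG at pos 1
pos 1: AUG -> L; peptide=L
pos 4: GUC -> I; peptide=LI
pos 7: UGG -> Q; peptide=LIQ
pos 10: GGA -> S; peptide=LIQS
pos 13: CGU -> L; peptide=LIQSL
pos 16: UAA -> STOP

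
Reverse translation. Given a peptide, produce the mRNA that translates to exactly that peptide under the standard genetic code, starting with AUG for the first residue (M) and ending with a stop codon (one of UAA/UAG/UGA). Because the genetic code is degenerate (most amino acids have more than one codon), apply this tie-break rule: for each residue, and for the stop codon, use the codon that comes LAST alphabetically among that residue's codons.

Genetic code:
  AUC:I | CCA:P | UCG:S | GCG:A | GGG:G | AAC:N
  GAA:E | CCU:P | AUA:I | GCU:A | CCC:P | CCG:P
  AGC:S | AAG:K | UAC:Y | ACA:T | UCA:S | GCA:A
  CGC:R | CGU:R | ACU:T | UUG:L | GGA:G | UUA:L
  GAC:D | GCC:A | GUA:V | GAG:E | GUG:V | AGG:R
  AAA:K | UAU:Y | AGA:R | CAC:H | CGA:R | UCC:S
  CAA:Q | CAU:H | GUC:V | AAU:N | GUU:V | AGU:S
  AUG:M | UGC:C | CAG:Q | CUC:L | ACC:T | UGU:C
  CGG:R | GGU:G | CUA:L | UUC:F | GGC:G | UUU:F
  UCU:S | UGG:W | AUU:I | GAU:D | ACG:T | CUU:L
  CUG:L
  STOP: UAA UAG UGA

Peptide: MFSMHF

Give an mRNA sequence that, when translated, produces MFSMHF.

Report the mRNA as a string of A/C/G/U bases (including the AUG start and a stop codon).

Answer: mRNA: AUGUUUUCUAUGCAUUUUUGA

Derivation:
residue 1: M -> AUG (start codon)
residue 2: F codons sorted = UUC,UUU -> pick last = UUU
residue 3: S codons sorted = AGC,AGU,UCA,UCC,UCG,UCU -> pick last = UCU
residue 4: M -> AUG (only codon)
residue 5: H codons sorted = CAC,CAU -> pick last = CAU
residue 6: F codons sorted = UUC,UUU -> pick last = UUU
terminator: stop codons sorted = UAA,UAG,UGA -> pick last = UGA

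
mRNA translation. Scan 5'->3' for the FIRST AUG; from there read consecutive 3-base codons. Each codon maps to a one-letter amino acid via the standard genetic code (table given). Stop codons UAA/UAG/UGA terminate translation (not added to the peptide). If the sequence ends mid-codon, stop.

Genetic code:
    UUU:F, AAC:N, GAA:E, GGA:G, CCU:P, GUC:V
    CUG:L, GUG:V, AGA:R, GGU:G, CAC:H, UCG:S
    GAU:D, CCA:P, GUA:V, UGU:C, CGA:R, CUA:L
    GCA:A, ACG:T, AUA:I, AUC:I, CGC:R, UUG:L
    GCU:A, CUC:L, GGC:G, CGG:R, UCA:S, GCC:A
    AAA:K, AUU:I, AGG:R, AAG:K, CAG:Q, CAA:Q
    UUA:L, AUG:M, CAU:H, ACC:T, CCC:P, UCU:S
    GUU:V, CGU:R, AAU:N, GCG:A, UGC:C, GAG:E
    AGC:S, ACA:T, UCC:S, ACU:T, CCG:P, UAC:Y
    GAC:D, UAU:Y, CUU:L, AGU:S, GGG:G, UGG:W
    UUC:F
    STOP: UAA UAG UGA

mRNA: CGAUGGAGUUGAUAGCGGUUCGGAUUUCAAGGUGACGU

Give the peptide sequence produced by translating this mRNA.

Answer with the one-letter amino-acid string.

Answer: MELIAVRISR

Derivation:
start AUG at pos 2
pos 2: AUG -> M; peptide=M
pos 5: GAG -> E; peptide=ME
pos 8: UUG -> L; peptide=MEL
pos 11: AUA -> I; peptide=MELI
pos 14: GCG -> A; peptide=MELIA
pos 17: GUU -> V; peptide=MELIAV
pos 20: CGG -> R; peptide=MELIAVR
pos 23: AUU -> I; peptide=MELIAVRI
pos 26: UCA -> S; peptide=MELIAVRIS
pos 29: AGG -> R; peptide=MELIAVRISR
pos 32: UGA -> STOP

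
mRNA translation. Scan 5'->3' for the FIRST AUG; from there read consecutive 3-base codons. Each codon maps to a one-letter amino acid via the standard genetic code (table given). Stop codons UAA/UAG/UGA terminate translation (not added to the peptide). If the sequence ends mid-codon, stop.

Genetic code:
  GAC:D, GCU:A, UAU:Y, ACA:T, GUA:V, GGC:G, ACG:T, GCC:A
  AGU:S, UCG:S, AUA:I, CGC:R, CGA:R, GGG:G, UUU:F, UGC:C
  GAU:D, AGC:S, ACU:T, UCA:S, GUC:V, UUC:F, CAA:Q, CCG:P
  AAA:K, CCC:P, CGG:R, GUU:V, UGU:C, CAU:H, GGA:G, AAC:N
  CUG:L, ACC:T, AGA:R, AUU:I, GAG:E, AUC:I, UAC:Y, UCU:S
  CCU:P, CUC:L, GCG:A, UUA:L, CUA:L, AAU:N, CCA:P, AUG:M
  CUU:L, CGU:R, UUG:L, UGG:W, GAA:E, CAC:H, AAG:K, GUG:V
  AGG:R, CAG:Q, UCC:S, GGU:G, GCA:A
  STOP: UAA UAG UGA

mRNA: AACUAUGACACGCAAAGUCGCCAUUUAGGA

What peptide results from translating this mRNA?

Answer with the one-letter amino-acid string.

start AUG at pos 4
pos 4: AUG -> M; peptide=M
pos 7: ACA -> T; peptide=MT
pos 10: CGC -> R; peptide=MTR
pos 13: AAA -> K; peptide=MTRK
pos 16: GUC -> V; peptide=MTRKV
pos 19: GCC -> A; peptide=MTRKVA
pos 22: AUU -> I; peptide=MTRKVAI
pos 25: UAG -> STOP

Answer: MTRKVAI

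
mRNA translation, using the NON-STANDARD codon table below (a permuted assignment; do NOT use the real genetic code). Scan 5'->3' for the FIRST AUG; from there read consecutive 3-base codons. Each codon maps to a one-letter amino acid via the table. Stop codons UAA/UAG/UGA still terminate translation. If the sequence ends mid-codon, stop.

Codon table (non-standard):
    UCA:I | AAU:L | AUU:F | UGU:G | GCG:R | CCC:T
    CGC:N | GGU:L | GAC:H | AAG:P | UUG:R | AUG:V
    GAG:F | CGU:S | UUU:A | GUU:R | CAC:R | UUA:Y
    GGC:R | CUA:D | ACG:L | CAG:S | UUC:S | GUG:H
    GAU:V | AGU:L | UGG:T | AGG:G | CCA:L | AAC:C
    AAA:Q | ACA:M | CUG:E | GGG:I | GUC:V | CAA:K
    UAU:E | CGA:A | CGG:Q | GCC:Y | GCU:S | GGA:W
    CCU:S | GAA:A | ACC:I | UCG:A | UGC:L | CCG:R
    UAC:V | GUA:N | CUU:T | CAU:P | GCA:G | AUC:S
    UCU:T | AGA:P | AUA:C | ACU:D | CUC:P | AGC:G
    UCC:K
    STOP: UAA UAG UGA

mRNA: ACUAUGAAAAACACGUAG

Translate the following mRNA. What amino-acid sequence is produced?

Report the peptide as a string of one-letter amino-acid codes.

start AUG at pos 3
pos 3: AUG -> V; peptide=V
pos 6: AAA -> Q; peptide=VQ
pos 9: AAC -> C; peptide=VQC
pos 12: ACG -> L; peptide=VQCL
pos 15: UAG -> STOP

Answer: VQCL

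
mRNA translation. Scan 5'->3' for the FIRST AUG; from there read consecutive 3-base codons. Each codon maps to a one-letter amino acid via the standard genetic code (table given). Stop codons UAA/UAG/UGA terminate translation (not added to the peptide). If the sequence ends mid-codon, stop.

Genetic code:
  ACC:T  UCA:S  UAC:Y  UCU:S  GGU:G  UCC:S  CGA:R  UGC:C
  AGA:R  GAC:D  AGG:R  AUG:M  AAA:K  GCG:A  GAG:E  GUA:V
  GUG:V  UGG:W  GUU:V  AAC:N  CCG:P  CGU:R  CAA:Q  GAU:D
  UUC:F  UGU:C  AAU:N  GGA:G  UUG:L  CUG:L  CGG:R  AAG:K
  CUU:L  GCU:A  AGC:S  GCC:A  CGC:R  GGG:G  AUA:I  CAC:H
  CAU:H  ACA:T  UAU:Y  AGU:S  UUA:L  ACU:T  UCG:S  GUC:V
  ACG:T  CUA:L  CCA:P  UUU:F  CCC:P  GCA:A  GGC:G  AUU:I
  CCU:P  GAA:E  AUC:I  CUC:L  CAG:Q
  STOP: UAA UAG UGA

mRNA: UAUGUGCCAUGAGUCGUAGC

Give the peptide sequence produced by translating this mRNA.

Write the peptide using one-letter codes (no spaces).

Answer: MCHES

Derivation:
start AUG at pos 1
pos 1: AUG -> M; peptide=M
pos 4: UGC -> C; peptide=MC
pos 7: CAU -> H; peptide=MCH
pos 10: GAG -> E; peptide=MCHE
pos 13: UCG -> S; peptide=MCHES
pos 16: UAG -> STOP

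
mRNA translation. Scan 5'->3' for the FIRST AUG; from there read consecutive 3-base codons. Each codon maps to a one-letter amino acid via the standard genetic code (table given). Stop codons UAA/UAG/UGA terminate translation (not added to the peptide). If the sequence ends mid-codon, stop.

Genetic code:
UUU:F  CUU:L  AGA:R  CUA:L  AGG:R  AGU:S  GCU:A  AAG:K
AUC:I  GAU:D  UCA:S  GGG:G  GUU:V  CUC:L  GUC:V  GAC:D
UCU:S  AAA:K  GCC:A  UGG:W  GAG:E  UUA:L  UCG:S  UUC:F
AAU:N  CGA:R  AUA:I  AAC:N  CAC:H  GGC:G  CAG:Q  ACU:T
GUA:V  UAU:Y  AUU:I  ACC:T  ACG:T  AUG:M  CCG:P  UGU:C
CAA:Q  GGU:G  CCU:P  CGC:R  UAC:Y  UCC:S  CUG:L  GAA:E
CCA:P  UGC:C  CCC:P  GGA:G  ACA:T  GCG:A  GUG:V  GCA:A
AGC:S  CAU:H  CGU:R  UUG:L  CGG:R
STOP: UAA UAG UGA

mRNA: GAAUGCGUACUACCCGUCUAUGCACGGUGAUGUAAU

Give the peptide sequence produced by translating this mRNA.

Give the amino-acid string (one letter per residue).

start AUG at pos 2
pos 2: AUG -> M; peptide=M
pos 5: CGU -> R; peptide=MR
pos 8: ACU -> T; peptide=MRT
pos 11: ACC -> T; peptide=MRTT
pos 14: CGU -> R; peptide=MRTTR
pos 17: CUA -> L; peptide=MRTTRL
pos 20: UGC -> C; peptide=MRTTRLC
pos 23: ACG -> T; peptide=MRTTRLCT
pos 26: GUG -> V; peptide=MRTTRLCTV
pos 29: AUG -> M; peptide=MRTTRLCTVM
pos 32: UAA -> STOP

Answer: MRTTRLCTVM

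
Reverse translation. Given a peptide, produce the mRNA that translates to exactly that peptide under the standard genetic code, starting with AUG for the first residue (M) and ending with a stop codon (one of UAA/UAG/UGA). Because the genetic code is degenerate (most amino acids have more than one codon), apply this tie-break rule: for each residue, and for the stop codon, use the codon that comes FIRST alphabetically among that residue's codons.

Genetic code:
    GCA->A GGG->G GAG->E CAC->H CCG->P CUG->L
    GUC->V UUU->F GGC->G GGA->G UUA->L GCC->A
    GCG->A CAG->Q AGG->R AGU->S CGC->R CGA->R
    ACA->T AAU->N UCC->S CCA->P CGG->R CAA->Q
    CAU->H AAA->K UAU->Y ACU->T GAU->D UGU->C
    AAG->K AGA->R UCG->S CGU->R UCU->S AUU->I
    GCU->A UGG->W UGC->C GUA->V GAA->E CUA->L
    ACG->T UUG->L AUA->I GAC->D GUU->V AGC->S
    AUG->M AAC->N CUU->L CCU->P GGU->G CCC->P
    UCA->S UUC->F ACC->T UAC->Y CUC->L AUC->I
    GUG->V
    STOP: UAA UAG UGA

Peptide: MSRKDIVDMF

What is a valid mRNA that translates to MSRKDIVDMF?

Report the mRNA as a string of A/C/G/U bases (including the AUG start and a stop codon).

Answer: mRNA: AUGAGCAGAAAAGACAUAGUAGACAUGUUCUAA

Derivation:
residue 1: M -> AUG (start codon)
residue 2: S codons sorted = AGC,AGU,UCA,UCC,UCG,UCU -> pick first = AGC
residue 3: R codons sorted = AGA,AGG,CGA,CGC,CGG,CGU -> pick first = AGA
residue 4: K codons sorted = AAA,AAG -> pick first = AAA
residue 5: D codons sorted = GAC,GAU -> pick first = GAC
residue 6: I codons sorted = AUA,AUC,AUU -> pick first = AUA
residue 7: V codons sorted = GUA,GUC,GUG,GUU -> pick first = GUA
residue 8: D codons sorted = GAC,GAU -> pick first = GAC
residue 9: M -> AUG (only codon)
residue 10: F codons sorted = UUC,UUU -> pick first = UUC
terminator: stop codons sorted = UAA,UAG,UGA -> pick first = UAA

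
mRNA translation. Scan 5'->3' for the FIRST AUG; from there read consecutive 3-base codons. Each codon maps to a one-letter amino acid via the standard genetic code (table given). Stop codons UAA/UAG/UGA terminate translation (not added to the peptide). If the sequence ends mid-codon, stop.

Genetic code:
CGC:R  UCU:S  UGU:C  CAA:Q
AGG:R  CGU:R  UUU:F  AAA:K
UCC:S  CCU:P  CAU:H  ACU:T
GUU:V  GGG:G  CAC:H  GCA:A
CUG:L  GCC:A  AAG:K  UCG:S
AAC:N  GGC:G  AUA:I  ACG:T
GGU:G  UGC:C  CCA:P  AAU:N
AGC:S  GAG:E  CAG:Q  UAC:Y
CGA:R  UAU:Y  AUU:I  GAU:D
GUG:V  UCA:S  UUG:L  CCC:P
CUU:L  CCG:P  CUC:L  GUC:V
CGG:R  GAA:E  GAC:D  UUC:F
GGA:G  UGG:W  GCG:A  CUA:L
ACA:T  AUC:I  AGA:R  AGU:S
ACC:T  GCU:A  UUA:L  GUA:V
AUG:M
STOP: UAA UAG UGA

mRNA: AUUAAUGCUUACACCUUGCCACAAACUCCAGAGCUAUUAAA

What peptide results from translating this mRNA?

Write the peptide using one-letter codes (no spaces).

start AUG at pos 4
pos 4: AUG -> M; peptide=M
pos 7: CUU -> L; peptide=ML
pos 10: ACA -> T; peptide=MLT
pos 13: CCU -> P; peptide=MLTP
pos 16: UGC -> C; peptide=MLTPC
pos 19: CAC -> H; peptide=MLTPCH
pos 22: AAA -> K; peptide=MLTPCHK
pos 25: CUC -> L; peptide=MLTPCHKL
pos 28: CAG -> Q; peptide=MLTPCHKLQ
pos 31: AGC -> S; peptide=MLTPCHKLQS
pos 34: UAU -> Y; peptide=MLTPCHKLQSY
pos 37: UAA -> STOP

Answer: MLTPCHKLQSY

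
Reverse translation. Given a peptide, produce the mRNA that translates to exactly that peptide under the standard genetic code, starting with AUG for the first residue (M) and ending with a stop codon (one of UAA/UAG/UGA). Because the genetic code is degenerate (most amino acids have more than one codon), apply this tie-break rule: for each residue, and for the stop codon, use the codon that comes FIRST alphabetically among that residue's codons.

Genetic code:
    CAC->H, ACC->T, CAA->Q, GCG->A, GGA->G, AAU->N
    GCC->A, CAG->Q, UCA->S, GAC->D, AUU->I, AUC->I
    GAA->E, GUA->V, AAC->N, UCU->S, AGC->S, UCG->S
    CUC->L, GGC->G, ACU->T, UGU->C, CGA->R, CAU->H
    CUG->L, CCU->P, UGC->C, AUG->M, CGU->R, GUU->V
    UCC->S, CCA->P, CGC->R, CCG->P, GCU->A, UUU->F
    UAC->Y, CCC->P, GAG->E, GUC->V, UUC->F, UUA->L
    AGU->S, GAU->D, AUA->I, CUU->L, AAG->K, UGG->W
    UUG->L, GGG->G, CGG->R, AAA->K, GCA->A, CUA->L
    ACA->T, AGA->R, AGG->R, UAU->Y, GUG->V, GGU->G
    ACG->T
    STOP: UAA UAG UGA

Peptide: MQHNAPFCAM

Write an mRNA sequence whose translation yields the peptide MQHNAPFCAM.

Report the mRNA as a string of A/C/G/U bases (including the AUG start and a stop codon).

residue 1: M -> AUG (start codon)
residue 2: Q codons sorted = CAA,CAG -> pick first = CAA
residue 3: H codons sorted = CAC,CAU -> pick first = CAC
residue 4: N codons sorted = AAC,AAU -> pick first = AAC
residue 5: A codons sorted = GCA,GCC,GCG,GCU -> pick first = GCA
residue 6: P codons sorted = CCA,CCC,CCG,CCU -> pick first = CCA
residue 7: F codons sorted = UUC,UUU -> pick first = UUC
residue 8: C codons sorted = UGC,UGU -> pick first = UGC
residue 9: A codons sorted = GCA,GCC,GCG,GCU -> pick first = GCA
residue 10: M -> AUG (only codon)
terminator: stop codons sorted = UAA,UAG,UGA -> pick first = UAA

Answer: mRNA: AUGCAACACAACGCACCAUUCUGCGCAAUGUAA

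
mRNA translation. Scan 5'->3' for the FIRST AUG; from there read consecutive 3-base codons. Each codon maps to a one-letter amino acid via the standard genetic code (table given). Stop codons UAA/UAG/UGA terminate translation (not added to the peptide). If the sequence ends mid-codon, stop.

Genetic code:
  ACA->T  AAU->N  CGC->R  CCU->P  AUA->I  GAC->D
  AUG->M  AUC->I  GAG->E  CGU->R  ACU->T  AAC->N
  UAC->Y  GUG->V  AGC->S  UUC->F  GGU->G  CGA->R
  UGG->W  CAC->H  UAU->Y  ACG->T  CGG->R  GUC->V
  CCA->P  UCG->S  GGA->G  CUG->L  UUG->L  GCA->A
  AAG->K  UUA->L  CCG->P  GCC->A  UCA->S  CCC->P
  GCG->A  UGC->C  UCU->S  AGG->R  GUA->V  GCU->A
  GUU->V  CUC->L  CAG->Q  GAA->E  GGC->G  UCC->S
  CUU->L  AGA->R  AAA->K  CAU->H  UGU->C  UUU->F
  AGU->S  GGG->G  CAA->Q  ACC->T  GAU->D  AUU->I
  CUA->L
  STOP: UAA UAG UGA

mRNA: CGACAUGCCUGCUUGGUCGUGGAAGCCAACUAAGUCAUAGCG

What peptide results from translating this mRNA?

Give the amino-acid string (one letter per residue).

Answer: MPAWSWKPTKS

Derivation:
start AUG at pos 4
pos 4: AUG -> M; peptide=M
pos 7: CCU -> P; peptide=MP
pos 10: GCU -> A; peptide=MPA
pos 13: UGG -> W; peptide=MPAW
pos 16: UCG -> S; peptide=MPAWS
pos 19: UGG -> W; peptide=MPAWSW
pos 22: AAG -> K; peptide=MPAWSWK
pos 25: CCA -> P; peptide=MPAWSWKP
pos 28: ACU -> T; peptide=MPAWSWKPT
pos 31: AAG -> K; peptide=MPAWSWKPTK
pos 34: UCA -> S; peptide=MPAWSWKPTKS
pos 37: UAG -> STOP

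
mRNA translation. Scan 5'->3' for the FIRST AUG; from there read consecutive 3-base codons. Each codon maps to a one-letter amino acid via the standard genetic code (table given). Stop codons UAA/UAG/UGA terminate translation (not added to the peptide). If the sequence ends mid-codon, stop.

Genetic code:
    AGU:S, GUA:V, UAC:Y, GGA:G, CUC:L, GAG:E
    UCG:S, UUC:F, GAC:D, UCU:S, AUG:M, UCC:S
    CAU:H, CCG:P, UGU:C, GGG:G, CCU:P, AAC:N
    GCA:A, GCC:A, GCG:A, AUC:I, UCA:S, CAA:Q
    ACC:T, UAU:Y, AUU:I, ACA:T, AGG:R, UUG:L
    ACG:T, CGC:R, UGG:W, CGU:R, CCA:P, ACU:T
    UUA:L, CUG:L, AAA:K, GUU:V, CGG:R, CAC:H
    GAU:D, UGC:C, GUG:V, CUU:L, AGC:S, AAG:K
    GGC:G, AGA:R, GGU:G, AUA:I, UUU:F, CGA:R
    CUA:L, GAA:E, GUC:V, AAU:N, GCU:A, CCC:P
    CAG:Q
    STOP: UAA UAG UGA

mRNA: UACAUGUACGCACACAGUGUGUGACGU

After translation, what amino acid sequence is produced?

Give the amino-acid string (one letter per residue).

Answer: MYAHSV

Derivation:
start AUG at pos 3
pos 3: AUG -> M; peptide=M
pos 6: UAC -> Y; peptide=MY
pos 9: GCA -> A; peptide=MYA
pos 12: CAC -> H; peptide=MYAH
pos 15: AGU -> S; peptide=MYAHS
pos 18: GUG -> V; peptide=MYAHSV
pos 21: UGA -> STOP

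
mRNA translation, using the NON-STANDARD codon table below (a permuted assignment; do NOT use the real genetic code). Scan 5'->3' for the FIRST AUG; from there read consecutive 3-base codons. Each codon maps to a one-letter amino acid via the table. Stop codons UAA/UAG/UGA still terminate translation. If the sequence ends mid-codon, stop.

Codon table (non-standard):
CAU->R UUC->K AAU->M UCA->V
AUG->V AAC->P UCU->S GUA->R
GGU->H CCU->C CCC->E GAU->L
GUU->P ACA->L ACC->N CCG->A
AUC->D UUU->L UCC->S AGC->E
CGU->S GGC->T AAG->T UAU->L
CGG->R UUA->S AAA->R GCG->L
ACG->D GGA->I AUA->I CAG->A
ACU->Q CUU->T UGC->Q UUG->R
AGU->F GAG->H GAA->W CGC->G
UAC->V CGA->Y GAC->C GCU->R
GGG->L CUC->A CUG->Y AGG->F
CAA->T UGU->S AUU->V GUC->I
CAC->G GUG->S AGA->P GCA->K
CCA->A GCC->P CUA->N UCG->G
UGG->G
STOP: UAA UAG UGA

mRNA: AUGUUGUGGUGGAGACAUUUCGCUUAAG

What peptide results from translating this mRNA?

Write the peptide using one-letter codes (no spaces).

Answer: VRGGPRKR

Derivation:
start AUG at pos 0
pos 0: AUG -> V; peptide=V
pos 3: UUG -> R; peptide=VR
pos 6: UGG -> G; peptide=VRG
pos 9: UGG -> G; peptide=VRGG
pos 12: AGA -> P; peptide=VRGGP
pos 15: CAU -> R; peptide=VRGGPR
pos 18: UUC -> K; peptide=VRGGPRK
pos 21: GCU -> R; peptide=VRGGPRKR
pos 24: UAA -> STOP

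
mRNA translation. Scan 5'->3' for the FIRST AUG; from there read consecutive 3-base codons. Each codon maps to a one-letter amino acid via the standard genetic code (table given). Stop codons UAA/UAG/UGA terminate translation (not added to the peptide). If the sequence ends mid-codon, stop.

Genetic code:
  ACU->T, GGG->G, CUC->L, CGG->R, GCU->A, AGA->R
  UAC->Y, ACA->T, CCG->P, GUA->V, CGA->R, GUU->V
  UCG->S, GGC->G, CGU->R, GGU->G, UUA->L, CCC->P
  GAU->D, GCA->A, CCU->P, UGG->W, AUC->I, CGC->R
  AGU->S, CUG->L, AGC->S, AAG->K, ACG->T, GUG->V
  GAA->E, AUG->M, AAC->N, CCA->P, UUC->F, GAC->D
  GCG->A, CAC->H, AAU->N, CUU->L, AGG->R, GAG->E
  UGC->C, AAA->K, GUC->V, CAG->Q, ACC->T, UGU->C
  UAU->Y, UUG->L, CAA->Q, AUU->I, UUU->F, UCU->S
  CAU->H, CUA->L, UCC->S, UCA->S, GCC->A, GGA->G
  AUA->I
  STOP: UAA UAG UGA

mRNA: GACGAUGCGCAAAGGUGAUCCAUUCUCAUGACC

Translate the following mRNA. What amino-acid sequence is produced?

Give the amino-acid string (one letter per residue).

Answer: MRKGDPFS

Derivation:
start AUG at pos 4
pos 4: AUG -> M; peptide=M
pos 7: CGC -> R; peptide=MR
pos 10: AAA -> K; peptide=MRK
pos 13: GGU -> G; peptide=MRKG
pos 16: GAU -> D; peptide=MRKGD
pos 19: CCA -> P; peptide=MRKGDP
pos 22: UUC -> F; peptide=MRKGDPF
pos 25: UCA -> S; peptide=MRKGDPFS
pos 28: UGA -> STOP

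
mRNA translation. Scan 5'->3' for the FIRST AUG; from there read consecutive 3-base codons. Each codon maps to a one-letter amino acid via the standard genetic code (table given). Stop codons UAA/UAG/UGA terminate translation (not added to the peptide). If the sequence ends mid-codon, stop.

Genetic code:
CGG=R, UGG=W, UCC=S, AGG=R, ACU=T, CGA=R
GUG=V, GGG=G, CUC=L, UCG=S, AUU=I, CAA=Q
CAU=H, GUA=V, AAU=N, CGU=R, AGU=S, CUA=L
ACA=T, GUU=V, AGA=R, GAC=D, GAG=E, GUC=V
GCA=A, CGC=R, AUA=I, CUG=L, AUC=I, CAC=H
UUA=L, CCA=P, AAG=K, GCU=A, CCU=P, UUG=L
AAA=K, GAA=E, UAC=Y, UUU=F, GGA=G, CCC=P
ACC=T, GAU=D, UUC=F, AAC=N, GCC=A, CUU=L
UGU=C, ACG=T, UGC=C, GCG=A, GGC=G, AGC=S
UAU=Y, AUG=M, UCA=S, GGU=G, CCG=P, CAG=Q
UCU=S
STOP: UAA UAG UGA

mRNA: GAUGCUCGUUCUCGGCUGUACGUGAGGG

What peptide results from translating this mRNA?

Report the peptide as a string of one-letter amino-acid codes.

start AUG at pos 1
pos 1: AUG -> M; peptide=M
pos 4: CUC -> L; peptide=ML
pos 7: GUU -> V; peptide=MLV
pos 10: CUC -> L; peptide=MLVL
pos 13: GGC -> G; peptide=MLVLG
pos 16: UGU -> C; peptide=MLVLGC
pos 19: ACG -> T; peptide=MLVLGCT
pos 22: UGA -> STOP

Answer: MLVLGCT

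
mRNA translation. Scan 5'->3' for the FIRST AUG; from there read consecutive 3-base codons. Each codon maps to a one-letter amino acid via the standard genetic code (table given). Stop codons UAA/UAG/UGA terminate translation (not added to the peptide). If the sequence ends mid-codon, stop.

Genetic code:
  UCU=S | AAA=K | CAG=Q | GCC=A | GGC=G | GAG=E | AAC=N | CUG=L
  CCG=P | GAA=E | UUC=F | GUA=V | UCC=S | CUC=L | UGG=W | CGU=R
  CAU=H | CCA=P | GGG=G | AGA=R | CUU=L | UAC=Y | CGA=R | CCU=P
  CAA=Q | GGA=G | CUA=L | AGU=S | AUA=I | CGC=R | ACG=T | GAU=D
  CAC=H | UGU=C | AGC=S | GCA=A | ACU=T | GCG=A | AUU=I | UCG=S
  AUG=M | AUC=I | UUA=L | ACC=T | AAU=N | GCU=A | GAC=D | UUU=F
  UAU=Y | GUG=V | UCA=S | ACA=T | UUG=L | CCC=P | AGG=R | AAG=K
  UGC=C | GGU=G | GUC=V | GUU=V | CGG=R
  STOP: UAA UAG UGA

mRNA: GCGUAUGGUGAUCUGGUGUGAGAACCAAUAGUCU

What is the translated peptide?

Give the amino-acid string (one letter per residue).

start AUG at pos 4
pos 4: AUG -> M; peptide=M
pos 7: GUG -> V; peptide=MV
pos 10: AUC -> I; peptide=MVI
pos 13: UGG -> W; peptide=MVIW
pos 16: UGU -> C; peptide=MVIWC
pos 19: GAG -> E; peptide=MVIWCE
pos 22: AAC -> N; peptide=MVIWCEN
pos 25: CAA -> Q; peptide=MVIWCENQ
pos 28: UAG -> STOP

Answer: MVIWCENQ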